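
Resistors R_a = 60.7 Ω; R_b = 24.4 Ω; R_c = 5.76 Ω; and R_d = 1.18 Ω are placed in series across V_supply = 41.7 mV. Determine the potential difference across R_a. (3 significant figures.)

Series total: ΣR = 60.7 + 24.4 + 5.76 + 1.18 = 92.04 Ω.
Voltage divider: V = V_supply · (60.70 / 92.04) = 41.7 × 0.6595 = 27.50 mV.

V ≈ 27.5 mV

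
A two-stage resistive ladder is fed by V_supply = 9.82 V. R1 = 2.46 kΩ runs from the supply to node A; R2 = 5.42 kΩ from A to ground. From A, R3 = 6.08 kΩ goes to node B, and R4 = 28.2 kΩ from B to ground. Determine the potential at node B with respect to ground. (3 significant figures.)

The second stage (R3 + R4 = 34.28 kΩ) loads node A in parallel with R2.
Effective lower resistance at A: R2 ‖ 34.28 = 4.680 kΩ.
So V_A = 9.82 × 0.6555 = 6.437 V.
V_B = V_A × 0.8226 = 5.295 V.

V_B ≈ 5.30 V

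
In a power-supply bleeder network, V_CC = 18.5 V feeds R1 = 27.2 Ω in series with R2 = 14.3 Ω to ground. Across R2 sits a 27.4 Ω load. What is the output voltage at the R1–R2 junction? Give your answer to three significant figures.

V_out ≈ 4.75 V

The load sits in parallel with R2, giving an effective lower resistance R2' = R2·R_L/(R2+R_L) = 9.396 Ω.
Now apply the divider: V_out = 18.5 × 0.2568 = 4.750 V.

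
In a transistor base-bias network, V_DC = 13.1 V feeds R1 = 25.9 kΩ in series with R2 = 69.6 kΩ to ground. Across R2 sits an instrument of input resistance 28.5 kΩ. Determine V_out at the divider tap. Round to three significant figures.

V_out ≈ 5.74 V

The load sits in parallel with R2, giving an effective lower resistance R2' = R2·R_L/(R2+R_L) = 20.22 kΩ.
Then V_out = V_DC · R2'/(R1 + R2') = 13.1 × 20.22/46.12 = 5.743 V.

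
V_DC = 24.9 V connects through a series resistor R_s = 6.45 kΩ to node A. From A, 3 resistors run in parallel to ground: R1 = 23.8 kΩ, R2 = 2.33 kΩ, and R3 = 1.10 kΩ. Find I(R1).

Equivalent of the parallel group: R_p = 0.7245 kΩ.
V_A by voltage divider: V_A = 24.9 × 0.7245/(6.45 + 0.7245) = 2.514 V.
I(R1) = V_A / R1 = 2.514/23.8 = 0.1056 mA.
(Check via current divider: I_total = 3.471 mA; share G_k/ΣG = 0.03044 → same result.)

I ≈ 0.106 mA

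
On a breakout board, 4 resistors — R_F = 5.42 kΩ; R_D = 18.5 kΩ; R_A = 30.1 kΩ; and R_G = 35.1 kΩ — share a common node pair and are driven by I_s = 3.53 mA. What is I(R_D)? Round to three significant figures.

I ≈ 0.635 mA

Conductances: ΣG = 1/5.42 + 1/18.5 + 1/30.1 + 1/35.1 = 0.3003 (1/kΩ).
R_D takes the fraction G_k/ΣG = 0.05405/0.3003 = 0.1800, so I = 3.53 × 0.1800 = 0.6355 mA.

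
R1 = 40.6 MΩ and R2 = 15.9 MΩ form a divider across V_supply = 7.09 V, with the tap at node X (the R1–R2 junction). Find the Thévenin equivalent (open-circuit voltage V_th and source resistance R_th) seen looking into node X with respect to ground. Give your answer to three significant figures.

V_th ≈ 2.00 V, R_th ≈ 11.4 MΩ

Open-circuit (no load on X): V_th = V_supply · R2/(R1 + R2) = 7.09 × 15.9/(40.60 + 15.9) = 1.995 V.
With V_supply suppressed (replaced by a short), R_th = R1 ‖ R2 = (40.60 × 15.9)/(40.60 + 15.9) = 11.43 MΩ.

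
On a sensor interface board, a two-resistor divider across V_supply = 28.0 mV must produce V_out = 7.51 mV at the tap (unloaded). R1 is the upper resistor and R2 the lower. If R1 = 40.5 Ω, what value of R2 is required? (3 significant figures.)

The divider ratio is R2/(R1+R2) = 7.51/28.0 = 0.2682.
R2 = R1 · 0.2682/(1 − 0.2682) = 14.84 Ω.

R2 ≈ 14.8 Ω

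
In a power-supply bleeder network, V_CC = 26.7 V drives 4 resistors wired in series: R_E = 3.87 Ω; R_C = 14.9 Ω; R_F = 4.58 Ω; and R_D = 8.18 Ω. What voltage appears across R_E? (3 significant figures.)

V ≈ 3.28 V

Total series resistance ΣR = 3.87 + 14.9 + 4.58 + 8.18 = 31.53 Ω.
Voltage divider: V = V_CC · (3.870 / 31.53) = 26.7 × 0.1227 = 3.277 V.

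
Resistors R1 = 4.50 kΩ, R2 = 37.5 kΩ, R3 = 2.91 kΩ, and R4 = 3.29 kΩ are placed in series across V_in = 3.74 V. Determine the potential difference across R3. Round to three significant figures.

ΣR = 4.50 + 37.5 + 2.91 + 3.29 = 48.20 kΩ.
By the voltage-divider rule, V = 3.74 × 2.910/48.20 = 0.2258 V.

V ≈ 0.226 V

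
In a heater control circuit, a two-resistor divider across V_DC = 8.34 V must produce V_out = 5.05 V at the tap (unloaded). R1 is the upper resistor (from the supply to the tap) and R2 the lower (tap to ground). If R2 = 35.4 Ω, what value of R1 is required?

The divider ratio is R2/(R1+R2) = 5.05/8.34 = 0.6055.
Rearranging, R1 = R2·(1−k)/k = 35.4 × 0.6515 = 23.06 Ω.

R1 ≈ 23.1 Ω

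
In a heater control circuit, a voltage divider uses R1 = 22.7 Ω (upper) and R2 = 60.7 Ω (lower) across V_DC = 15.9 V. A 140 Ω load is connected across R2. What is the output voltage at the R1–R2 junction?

R2 ‖ R_L = (60.7 × 140)/(60.7 + 140) = 42.34 Ω.
Voltage divider with the loaded lower leg: V_out = 15.9 × 42.34/(22.7 + 42.34) = 15.9 × 0.6510 = 10.35 V.

V_out ≈ 10.4 V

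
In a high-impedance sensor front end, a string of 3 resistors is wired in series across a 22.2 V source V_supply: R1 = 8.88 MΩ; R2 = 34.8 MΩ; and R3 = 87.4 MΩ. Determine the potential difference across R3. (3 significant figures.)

ΣR = 8.88 + 34.8 + 87.4 = 131.1 MΩ.
Voltage divider: V = V_supply · (87.40 / 131.1) = 22.2 × 0.6668 = 14.80 V.

V ≈ 14.8 V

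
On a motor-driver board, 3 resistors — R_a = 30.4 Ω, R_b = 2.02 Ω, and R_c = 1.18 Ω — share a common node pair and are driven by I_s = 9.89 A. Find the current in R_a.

I ≈ 0.237 A

Conductances: ΣG = 1/30.4 + 1/2.02 + 1/1.18 = 1.375 (1/Ω).
By the current-divider rule, I = I_s · G_k/ΣG = 9.89 × 0.02392 = 0.2365 A.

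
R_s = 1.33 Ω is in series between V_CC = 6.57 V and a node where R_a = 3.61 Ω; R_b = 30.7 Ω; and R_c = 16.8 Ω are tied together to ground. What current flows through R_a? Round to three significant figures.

Equivalent of the parallel group: R_p = 2.709 Ω.
V_A by voltage divider: V_A = 6.57 × 2.709/(1.33 + 2.709) = 4.407 V.
Branch current I = V_A/R_a = 4.407/3.61 = 1.221 A.
(Check via current divider: I_total = 1.627 A; share G_k/ΣG = 0.7505 → same result.)

I ≈ 1.22 A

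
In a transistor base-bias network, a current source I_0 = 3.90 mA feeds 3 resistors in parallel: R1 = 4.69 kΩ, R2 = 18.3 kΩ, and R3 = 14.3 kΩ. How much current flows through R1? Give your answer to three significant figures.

Conductances: ΣG = 1/4.69 + 1/18.3 + 1/14.3 = 0.3378 (1/kΩ).
By the current-divider rule, I = I_0 · G_k/ΣG = 3.90 × 0.6312 = 2.462 mA.

I ≈ 2.46 mA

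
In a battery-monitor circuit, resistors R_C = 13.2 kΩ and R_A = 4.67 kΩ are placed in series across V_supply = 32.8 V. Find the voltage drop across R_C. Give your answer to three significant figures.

ΣR = 13.2 + 4.67 = 17.87 kΩ.
By the voltage-divider rule, V = 32.8 × 13.20/17.87 = 24.23 V.

V ≈ 24.2 V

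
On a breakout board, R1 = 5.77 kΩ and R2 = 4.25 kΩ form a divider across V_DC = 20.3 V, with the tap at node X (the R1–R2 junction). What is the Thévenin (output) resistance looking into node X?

With V_DC suppressed (replaced by a short), R_th = R1 ‖ R2 = (5.770 × 4.25)/(5.770 + 4.25) = 2.447 kΩ.

R_th ≈ 2.45 kΩ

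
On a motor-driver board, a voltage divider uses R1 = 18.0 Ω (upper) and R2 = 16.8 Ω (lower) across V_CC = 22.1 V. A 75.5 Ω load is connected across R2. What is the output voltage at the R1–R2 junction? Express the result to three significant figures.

R2 ‖ R_L = (16.8 × 75.5)/(16.8 + 75.5) = 13.74 Ω.
Voltage divider with the loaded lower leg: V_out = 22.1 × 13.74/(18.0 + 13.74) = 22.1 × 0.4329 = 9.568 V.
(Unloaded it would be 10.7 V; the load pulls it down.)

V_out ≈ 9.57 V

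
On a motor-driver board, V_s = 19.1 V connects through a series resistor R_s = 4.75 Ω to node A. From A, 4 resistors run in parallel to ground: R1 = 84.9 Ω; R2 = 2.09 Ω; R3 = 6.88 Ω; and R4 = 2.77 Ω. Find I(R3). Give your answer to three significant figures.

Combine the parallel branches: R_p = (1/84.9 + 1/2.09 + 1/6.88 + 1/2.77)⁻¹ = 1.003 Ω.
Node voltage V_A = V_s · R_p/(R_s + R_p) = 19.1 × 0.1744 = 3.331 V.
I(R3) = V_A / R3 = 3.331/6.88 = 0.4842 A.

I ≈ 0.484 A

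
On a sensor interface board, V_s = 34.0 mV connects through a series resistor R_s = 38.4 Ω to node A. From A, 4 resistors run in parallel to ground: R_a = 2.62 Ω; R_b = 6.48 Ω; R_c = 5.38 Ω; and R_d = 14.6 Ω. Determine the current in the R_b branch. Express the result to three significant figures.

I ≈ 0.167 mA

Combine the parallel branches: R_p = (1/2.62 + 1/6.48 + 1/5.38 + 1/14.6)⁻¹ = 1.265 Ω.
V_A by voltage divider: V_A = 34.0 × 1.265/(38.4 + 1.265) = 1.085 mV.
I(R_b) = V_A / R_b = 1.085/6.48 = 0.1674 mA.
(Check via current divider: I_total = 0.8572 mA; share G_k/ΣG = 0.1953 → same result.)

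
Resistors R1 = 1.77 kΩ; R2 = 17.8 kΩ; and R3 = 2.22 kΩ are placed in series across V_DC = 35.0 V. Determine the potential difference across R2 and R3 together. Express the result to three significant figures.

Series total: ΣR = 1.77 + 17.8 + 2.22 = 21.79 kΩ.
R_{R2..R3} = 17.8 + 2.22 = 20.02 kΩ.
Voltage divider: V = V_DC · (20.02 / 21.79) = 35.0 × 0.9188 = 32.16 V.

V ≈ 32.2 V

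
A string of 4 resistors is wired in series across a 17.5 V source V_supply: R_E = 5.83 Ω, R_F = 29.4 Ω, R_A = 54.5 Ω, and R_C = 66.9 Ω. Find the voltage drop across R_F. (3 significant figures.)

V ≈ 3.28 V

Series total: ΣR = 5.83 + 29.4 + 54.5 + 66.9 = 156.6 Ω.
V = V_supply · R/ΣR = 17.5 × 0.1877 = 3.285 V.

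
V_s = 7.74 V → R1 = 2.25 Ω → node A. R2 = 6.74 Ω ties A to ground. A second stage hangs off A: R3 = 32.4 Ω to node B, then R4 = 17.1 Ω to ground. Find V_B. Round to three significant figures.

V_B ≈ 1.94 V

Node A sees R2 in parallel with the series input of stage 2, R3 + R4 = 49.50 Ω.
Effective lower resistance at A: R2 ‖ 49.50 = 5.932 Ω.
First divider: V_A = V_s · 5.932/(2.25 + 5.932) = 5.612 V.
V_B = V_A × 0.3455 = 1.939 V.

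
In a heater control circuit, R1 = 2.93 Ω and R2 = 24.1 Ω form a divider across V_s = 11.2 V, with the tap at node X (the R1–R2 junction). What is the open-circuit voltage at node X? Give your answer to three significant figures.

Open-circuit (no load on X): V_th = V_s · R2/(R1 + R2) = 11.2 × 24.1/(2.930 + 24.1) = 9.986 V.

V_th ≈ 9.99 V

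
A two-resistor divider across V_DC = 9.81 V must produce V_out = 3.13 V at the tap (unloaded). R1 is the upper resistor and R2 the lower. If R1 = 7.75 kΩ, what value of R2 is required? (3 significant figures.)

R2 ≈ 3.63 kΩ

V_out/V_DC = R2/(R1+R2) = 0.3191.
R2 = R1 · 0.3191/(1 − 0.3191) = 3.631 kΩ.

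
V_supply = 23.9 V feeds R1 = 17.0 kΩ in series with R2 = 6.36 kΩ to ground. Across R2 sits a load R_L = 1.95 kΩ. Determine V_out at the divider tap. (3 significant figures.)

V_out ≈ 1.93 V

The load sits in parallel with R2, giving an effective lower resistance R2' = R2·R_L/(R2+R_L) = 1.492 kΩ.
Now apply the divider: V_out = 23.9 × 0.08070 = 1.929 V.
(Unloaded it would be 6.51 V; the load pulls it down.)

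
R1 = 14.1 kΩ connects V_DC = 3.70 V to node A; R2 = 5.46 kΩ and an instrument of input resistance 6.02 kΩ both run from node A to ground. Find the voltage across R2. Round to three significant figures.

First combine the lower leg with the load: R2 ‖ R_L = 2.863 kΩ.
Then V_out = V_DC · R2'/(R1 + R2') = 3.70 × 2.863/16.96 = 0.6245 V.

V_out ≈ 0.625 V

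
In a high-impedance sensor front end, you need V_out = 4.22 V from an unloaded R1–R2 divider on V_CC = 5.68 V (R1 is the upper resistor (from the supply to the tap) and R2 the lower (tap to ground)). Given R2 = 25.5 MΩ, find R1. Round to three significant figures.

V_out/V_CC = R2/(R1+R2) = 0.7430.
So R1 = R2 · (V_CC/V_out − 1) = 25.5 × (5.68/4.22 − 1) = 25.5 × 0.3460 = 8.822 MΩ.

R1 ≈ 8.82 MΩ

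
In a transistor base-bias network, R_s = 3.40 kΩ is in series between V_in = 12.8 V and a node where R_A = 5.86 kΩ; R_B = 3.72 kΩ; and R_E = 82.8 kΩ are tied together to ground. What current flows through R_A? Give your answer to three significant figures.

I ≈ 0.862 mA

Parallel bank: R_p = 1/(1/5.86 + 1/3.72 + 1/82.8) = 2.215 kΩ.
V_A by voltage divider: V_A = 12.8 × 2.215/(3.40 + 2.215) = 5.049 V.
Branch current I = V_A/R_A = 5.049/5.86 = 0.8616 mA.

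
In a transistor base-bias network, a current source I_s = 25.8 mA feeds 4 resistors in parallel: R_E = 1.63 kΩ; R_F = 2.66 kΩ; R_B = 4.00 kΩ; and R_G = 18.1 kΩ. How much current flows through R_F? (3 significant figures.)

I ≈ 7.49 mA

Total conductance ΣG = 1/1.63 + 1/2.66 + 1/4.00 + 1/18.1 = 1.295 (units of 1/kΩ).
By the current-divider rule, I = I_s · G_k/ΣG = 25.8 × 0.2904 = 7.492 mA.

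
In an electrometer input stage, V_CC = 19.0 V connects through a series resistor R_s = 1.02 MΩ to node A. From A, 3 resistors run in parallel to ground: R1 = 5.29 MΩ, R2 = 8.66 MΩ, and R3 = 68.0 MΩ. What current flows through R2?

I ≈ 1.66 µA

Equivalent of the parallel group: R_p = 3.133 MΩ.
V_A by voltage divider: V_A = 19.0 × 3.133/(1.02 + 3.133) = 14.33 V.
Branch current I = V_A/R2 = 14.33/8.66 = 1.655 µA.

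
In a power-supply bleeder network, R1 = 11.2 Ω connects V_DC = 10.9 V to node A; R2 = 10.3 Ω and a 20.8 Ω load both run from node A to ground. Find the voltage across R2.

R2 ‖ R_L = (10.3 × 20.8)/(10.3 + 20.8) = 6.889 Ω.
Now apply the divider: V_out = 10.9 × 0.3808 = 4.151 V.
(Unloaded it would be 5.22 V; the load pulls it down.)

V_out ≈ 4.15 V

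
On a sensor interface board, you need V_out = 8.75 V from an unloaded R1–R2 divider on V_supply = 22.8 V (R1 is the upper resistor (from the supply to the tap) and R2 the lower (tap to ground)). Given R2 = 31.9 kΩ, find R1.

Required fraction k = V_out/V_supply = 0.3838.
Rearranging, R1 = R2·(1−k)/k = 31.9 × 1.606 = 51.22 kΩ.

R1 ≈ 51.2 kΩ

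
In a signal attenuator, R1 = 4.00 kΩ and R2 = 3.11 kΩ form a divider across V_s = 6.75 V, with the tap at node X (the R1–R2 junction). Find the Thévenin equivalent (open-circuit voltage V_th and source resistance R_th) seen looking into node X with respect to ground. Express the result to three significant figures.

With X open, the divider is unloaded: V_th = 6.75 × 3.11/7.110 = 2.953 V.
With V_s suppressed (replaced by a short), R_th = R1 ‖ R2 = (4.000 × 3.11)/(4.000 + 3.11) = 1.750 kΩ.

V_th ≈ 2.95 V, R_th ≈ 1.75 kΩ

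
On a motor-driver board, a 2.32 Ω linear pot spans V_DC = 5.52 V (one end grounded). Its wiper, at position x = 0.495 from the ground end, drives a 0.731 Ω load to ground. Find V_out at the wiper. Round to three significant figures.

The pot divides into 1.172 Ω above the wiper and 1.148 Ω below.
(x·R_p) ‖ R_L = 0.4467 Ω.
Then V_out = V_DC · 0.4467/(1.172 + 0.4467) = 1.524 V.
(Unloaded: V_out = x·V_DC = 2.73 V.)

V_out ≈ 1.52 V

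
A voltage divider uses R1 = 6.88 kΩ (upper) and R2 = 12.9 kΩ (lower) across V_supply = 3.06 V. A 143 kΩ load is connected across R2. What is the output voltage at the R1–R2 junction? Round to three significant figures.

V_out ≈ 1.93 V

R2 ‖ R_L = (12.9 × 143)/(12.9 + 143) = 11.83 kΩ.
Then V_out = V_supply · R2'/(R1 + R2') = 3.06 × 11.83/18.71 = 1.935 V.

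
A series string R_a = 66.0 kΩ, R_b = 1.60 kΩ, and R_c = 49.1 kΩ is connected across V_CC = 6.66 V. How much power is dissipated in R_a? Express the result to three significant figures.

ΣR = 116.7 kΩ → I = 6.66/116.7 = 0.05707 mA.
V(R_a) = I·R = 3.767 V; P = V·I = 3.767 × 0.05707 = 0.2150 mW.

P ≈ 0.215 mW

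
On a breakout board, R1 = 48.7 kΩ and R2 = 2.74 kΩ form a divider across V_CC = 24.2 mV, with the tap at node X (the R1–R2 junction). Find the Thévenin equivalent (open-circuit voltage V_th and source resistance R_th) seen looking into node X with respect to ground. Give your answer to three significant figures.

V_th ≈ 1.29 mV, R_th ≈ 2.59 kΩ

With X open, the divider is unloaded: V_th = 24.2 × 2.74/51.44 = 1.289 mV.
With V_CC suppressed (replaced by a short), R_th = R1 ‖ R2 = (48.70 × 2.74)/(48.70 + 2.74) = 2.594 kΩ.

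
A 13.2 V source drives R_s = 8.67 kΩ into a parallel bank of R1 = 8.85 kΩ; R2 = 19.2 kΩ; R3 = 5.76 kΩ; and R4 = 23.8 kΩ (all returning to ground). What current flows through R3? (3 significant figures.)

I ≈ 0.533 mA

Parallel bank: R_p = 1/(1/8.85 + 1/19.2 + 1/5.76 + 1/23.8) = 2.627 kΩ.
V_A by voltage divider: V_A = 13.2 × 2.627/(8.67 + 2.627) = 3.069 V.
Branch current I = V_A/R3 = 3.069/5.76 = 0.5329 mA.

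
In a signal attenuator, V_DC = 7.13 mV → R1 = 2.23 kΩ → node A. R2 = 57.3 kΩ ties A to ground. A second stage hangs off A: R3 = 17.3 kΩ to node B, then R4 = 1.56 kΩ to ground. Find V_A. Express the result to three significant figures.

V_A ≈ 6.16 mV

Node A sees R2 in parallel with the series input of stage 2, R3 + R4 = 18.86 kΩ.
R2 ‖ (R3+R4) = 14.19 kΩ.
V_A = 7.13 × 14.19/(2.23 + 14.19) = 6.162 mV.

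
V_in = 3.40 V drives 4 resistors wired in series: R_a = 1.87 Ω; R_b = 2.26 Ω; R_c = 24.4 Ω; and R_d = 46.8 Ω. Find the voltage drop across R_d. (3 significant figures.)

V ≈ 2.11 V

Series total: ΣR = 1.87 + 2.26 + 24.4 + 46.8 = 75.33 Ω.
By the voltage-divider rule, V = 3.40 × 46.80/75.33 = 2.112 V.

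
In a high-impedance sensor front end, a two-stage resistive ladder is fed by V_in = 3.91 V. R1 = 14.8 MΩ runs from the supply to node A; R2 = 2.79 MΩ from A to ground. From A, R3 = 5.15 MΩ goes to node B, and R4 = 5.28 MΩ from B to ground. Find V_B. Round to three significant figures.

Looking into the second stage from A: R3 + R4 = 10.43 MΩ appears in parallel with R2.
Effective lower resistance at A: R2 ‖ 10.43 = 2.201 MΩ.
V_A = 3.91 × 2.201/(14.8 + 2.201) = 0.5062 V.
Stage 2 is unloaded, so V_B = V_A · R4/(R3+R4) = 0.5062 × 5.28/10.43 = 0.2563 V.

V_B ≈ 0.256 V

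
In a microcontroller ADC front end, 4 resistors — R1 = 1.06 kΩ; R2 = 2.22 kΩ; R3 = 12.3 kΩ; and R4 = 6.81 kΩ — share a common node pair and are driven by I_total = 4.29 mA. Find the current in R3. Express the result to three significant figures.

ΣG = 1/1.06 + 1/2.22 + 1/12.3 + 1/6.81 = 1.622.
Current divider: I(R3) = I_total · G_k/ΣG = 4.29 × (0.08130/1.622) = 4.29 × 0.05012 = 0.2150 mA.

I ≈ 0.215 mA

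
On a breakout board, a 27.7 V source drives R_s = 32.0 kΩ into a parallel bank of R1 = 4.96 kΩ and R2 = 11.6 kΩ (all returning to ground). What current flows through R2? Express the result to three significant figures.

I ≈ 0.234 mA

Parallel bank: R_p = 1/(1/4.96 + 1/11.6) = 3.474 kΩ.
Node voltage V_A = V_CC · R_p/(R_s + R_p) = 27.7 × 0.09794 = 2.713 V.
Branch current I = V_A/R2 = 2.713/11.6 = 0.2339 mA.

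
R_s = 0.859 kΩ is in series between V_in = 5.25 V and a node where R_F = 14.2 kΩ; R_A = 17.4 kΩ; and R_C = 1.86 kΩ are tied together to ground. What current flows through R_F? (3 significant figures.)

Equivalent of the parallel group: R_p = 1.503 kΩ.
V_A by voltage divider: V_A = 5.25 × 1.503/(0.859 + 1.503) = 3.340 V.
I(R_F) = V_A / R_F = 3.340/14.2 = 0.2352 mA.

I ≈ 0.235 mA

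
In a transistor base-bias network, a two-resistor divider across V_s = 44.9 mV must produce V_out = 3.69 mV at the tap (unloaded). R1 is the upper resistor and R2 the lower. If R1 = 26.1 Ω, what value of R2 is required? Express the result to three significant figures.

Required fraction k = V_out/V_s = 0.08218.
So R2 = R1 · V_out/(V_s − V_out) = 26.1 × 3.69/(44.9 − 3.69) = 26.1 × 0.08954 = 2.337 Ω.

R2 ≈ 2.34 Ω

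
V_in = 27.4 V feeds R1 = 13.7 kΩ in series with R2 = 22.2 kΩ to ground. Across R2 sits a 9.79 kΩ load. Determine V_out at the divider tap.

V_out ≈ 9.08 V

R2 ‖ R_L = (22.2 × 9.79)/(22.2 + 9.79) = 6.794 kΩ.
Voltage divider with the loaded lower leg: V_out = 27.4 × 6.794/(13.7 + 6.794) = 27.4 × 0.3315 = 9.083 V.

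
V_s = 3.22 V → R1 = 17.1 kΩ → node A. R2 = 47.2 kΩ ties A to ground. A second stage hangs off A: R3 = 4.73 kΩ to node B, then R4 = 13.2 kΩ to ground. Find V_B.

V_B ≈ 1.02 V

The second stage (R3 + R4 = 17.93 kΩ) loads node A in parallel with R2.
R2 ‖ (R3+R4) = 12.99 kΩ.
V_A = 3.22 × 12.99/(17.1 + 12.99) = 1.390 V.
Stage 2 is unloaded, so V_B = V_A · R4/(R3+R4) = 1.390 × 13.2/17.93 = 1.024 V.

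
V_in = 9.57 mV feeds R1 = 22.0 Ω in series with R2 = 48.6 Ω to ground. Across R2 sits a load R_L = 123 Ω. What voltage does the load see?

V_out ≈ 5.87 mV

R2 ‖ R_L = (48.6 × 123)/(48.6 + 123) = 34.84 Ω.
Now apply the divider: V_out = 9.57 × 0.6129 = 5.866 mV.
(Unloaded it would be 6.59 mV; the load pulls it down.)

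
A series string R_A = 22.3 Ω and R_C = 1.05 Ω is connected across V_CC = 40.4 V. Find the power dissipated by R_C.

The common current is I = 40.4/23.35 = 1.730 A.
V(R_C) = I·R = 1.817 V; P = V·I = 1.817 × 1.730 = 3.143 W.

P ≈ 3.14 W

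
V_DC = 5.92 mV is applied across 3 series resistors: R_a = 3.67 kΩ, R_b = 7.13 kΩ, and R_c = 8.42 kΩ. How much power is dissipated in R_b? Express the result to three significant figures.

The common current is I = 5.92/19.22 = 0.3080 µA.
P(R_b) = I²·R_b = (0.3080)² × 7.13 = 0.6764 nW.

P ≈ 0.676 nW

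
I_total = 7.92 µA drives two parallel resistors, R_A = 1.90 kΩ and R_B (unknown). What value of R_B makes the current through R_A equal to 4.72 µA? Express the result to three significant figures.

Two-branch current divider: I_A = I_total · R_B/(R_A + R_B).
4.72/7.92 = R_B/(R_A + R_B) → R_B = R_A · (0.5960)/(1 − 0.5960) = 1.90 × 1.475 = 2.802 kΩ.

R_B ≈ 2.80 kΩ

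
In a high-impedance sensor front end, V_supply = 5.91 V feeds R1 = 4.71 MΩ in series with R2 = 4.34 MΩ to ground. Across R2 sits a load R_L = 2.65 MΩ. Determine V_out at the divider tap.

The load sits in parallel with R2, giving an effective lower resistance R2' = R2·R_L/(R2+R_L) = 1.645 MΩ.
Voltage divider with the loaded lower leg: V_out = 5.91 × 1.645/(4.71 + 1.645) = 5.91 × 0.2589 = 1.530 V.
(Unloaded it would be 2.83 V; the load pulls it down.)

V_out ≈ 1.53 V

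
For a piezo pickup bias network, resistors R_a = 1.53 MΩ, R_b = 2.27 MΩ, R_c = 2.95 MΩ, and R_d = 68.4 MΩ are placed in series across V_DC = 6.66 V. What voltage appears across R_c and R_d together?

Total series resistance ΣR = 1.53 + 2.27 + 2.95 + 68.4 = 75.15 MΩ.
R_{R_c..R_d} = 2.95 + 68.4 = 71.35 MΩ.
Voltage divider: V = V_DC · (71.35 / 75.15) = 6.66 × 0.9494 = 6.323 V.

V ≈ 6.32 V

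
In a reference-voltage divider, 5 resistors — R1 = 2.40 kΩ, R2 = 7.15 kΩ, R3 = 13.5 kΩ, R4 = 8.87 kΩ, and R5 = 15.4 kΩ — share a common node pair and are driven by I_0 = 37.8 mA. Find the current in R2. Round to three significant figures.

ΣG = 1/2.40 + 1/7.15 + 1/13.5 + 1/8.87 + 1/15.4 = 0.8083.
R2 takes the fraction G_k/ΣG = 0.1399/0.8083 = 0.1730, so I = 37.8 × 0.1730 = 6.541 mA.

I ≈ 6.54 mA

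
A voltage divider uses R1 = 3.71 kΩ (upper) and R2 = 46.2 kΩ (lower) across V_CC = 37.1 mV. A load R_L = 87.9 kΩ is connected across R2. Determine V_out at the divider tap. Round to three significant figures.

R2 ‖ R_L = (46.2 × 87.9)/(46.2 + 87.9) = 30.28 kΩ.
Now apply the divider: V_out = 37.1 × 0.8909 = 33.05 mV.
(Unloaded it would be 34.3 mV; the load pulls it down.)

V_out ≈ 33.1 mV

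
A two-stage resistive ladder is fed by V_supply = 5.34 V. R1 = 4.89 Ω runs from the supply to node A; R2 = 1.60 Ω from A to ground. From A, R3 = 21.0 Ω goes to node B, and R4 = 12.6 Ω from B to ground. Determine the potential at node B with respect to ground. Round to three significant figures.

V_B ≈ 0.477 V

Node A sees R2 in parallel with the series input of stage 2, R3 + R4 = 33.60 Ω.
R2 ‖ (R3+R4) = 1.527 Ω.
So V_A = 5.34 × 0.2380 = 1.271 V.
V_B = V_A × 0.3750 = 0.4766 V.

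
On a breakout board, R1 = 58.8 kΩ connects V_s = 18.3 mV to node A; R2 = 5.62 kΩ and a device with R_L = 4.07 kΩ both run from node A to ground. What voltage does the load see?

V_out ≈ 0.706 mV

The load sits in parallel with R2, giving an effective lower resistance R2' = R2·R_L/(R2+R_L) = 2.361 kΩ.
Then V_out = V_s · R2'/(R1 + R2') = 18.3 × 2.361/61.16 = 0.7063 mV.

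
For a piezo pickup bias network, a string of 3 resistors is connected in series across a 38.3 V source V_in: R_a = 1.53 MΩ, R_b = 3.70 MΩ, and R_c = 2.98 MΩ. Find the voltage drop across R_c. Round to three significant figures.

V ≈ 13.9 V

ΣR = 1.53 + 3.70 + 2.98 = 8.210 MΩ.
V = V_in · R/ΣR = 38.3 × 0.3630 = 13.90 V.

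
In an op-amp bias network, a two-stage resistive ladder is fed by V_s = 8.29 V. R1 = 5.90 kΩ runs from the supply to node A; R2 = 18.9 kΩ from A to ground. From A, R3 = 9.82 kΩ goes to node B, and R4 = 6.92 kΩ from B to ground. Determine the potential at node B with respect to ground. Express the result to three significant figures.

Node A sees R2 in parallel with the series input of stage 2, R3 + R4 = 16.74 kΩ.
Effective lower resistance at A: R2 ‖ 16.74 = 8.877 kΩ.
V_A = 8.29 × 8.877/(5.90 + 8.877) = 4.980 V.
Then the unloaded second divider: V_B = V_A × R4/(R3+R4) = 4.980 × 0.4134 = 2.059 V.

V_B ≈ 2.06 V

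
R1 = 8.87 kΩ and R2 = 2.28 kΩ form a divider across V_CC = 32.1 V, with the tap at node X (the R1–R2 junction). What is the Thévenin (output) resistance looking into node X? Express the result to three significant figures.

R_th ≈ 1.81 kΩ

Zeroing V_CC shorts the top of R1 to ground, so R_th = R1 ‖ R2 = 1.814 kΩ.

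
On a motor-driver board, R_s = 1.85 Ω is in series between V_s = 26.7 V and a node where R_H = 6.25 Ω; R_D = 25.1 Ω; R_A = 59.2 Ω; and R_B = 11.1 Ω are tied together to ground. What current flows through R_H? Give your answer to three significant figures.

I ≈ 2.73 A

Combine the parallel branches: R_p = (1/6.25 + 1/25.1 + 1/59.2 + 1/11.1)⁻¹ = 3.259 Ω.
V_A = 26.7 × 3.259/5.109 = 17.03 V.
I(R_H) = V_A / R_H = 17.03/6.25 = 2.725 A.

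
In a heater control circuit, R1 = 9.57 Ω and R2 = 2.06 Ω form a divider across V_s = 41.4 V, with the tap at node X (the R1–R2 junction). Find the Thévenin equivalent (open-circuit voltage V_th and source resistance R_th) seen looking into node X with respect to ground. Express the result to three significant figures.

V_th is the unloaded tap voltage: V_s · R2/(R1+R2) = 41.4 × 0.1771 = 7.333 V.
Looking into X with the source shorted: R_th = R1·R2/(R1+R2) = 9.570 × 2.06/11.63 = 1.695 Ω.

V_th ≈ 7.33 V, R_th ≈ 1.70 Ω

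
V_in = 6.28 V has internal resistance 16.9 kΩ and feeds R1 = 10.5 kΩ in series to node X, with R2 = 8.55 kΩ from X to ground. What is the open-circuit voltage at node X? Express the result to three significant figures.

R1' = 16.9 + 10.5 = 27.40 kΩ (source resistance + R1).
Open-circuit (no load on X): V_th = V_in · R2/(R1' + R2) = 6.28 × 8.55/(27.40 + 8.55) = 1.494 V.

V_th ≈ 1.49 V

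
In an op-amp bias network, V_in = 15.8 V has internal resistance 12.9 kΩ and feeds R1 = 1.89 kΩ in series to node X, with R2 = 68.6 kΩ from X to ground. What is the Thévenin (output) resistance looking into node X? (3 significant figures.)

R_th ≈ 12.2 kΩ

R1' = 12.9 + 1.89 = 14.79 kΩ (source resistance + R1).
With V_in suppressed (replaced by a short), R_th = R1' ‖ R2 = (14.79 × 68.6)/(14.79 + 68.6) = 12.17 kΩ.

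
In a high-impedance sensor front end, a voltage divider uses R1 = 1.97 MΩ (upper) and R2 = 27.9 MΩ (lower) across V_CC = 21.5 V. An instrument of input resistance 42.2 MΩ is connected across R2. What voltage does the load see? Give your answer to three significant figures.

The load sits in parallel with R2, giving an effective lower resistance R2' = R2·R_L/(R2+R_L) = 16.80 MΩ.
Voltage divider with the loaded lower leg: V_out = 21.5 × 16.80/(1.97 + 16.80) = 21.5 × 0.8950 = 19.24 V.
(Unloaded it would be 20.1 V; the load pulls it down.)

V_out ≈ 19.2 V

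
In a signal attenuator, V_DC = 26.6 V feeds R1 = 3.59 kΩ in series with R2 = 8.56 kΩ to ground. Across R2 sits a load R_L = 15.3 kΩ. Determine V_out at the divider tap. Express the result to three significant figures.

V_out ≈ 16.1 V

First combine the lower leg with the load: R2 ‖ R_L = 5.489 kΩ.
Then V_out = V_DC · R2'/(R1 + R2') = 26.6 × 5.489/9.079 = 16.08 V.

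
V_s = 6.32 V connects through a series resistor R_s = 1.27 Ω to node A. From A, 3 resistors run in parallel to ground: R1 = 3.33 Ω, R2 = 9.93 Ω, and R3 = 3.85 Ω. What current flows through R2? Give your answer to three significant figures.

Parallel bank: R_p = 1/(1/3.33 + 1/9.93 + 1/3.85) = 1.513 Ω.
Node voltage V_A = V_s · R_p/(R_s + R_p) = 6.32 × 0.5437 = 3.436 V.
I(R2) = V_A / R2 = 3.436/9.93 = 0.3461 A.

I ≈ 0.346 A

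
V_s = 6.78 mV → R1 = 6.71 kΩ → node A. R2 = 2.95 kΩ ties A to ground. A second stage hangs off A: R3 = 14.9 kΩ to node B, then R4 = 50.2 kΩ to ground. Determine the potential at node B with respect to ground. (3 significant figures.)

Looking into the second stage from A: R3 + R4 = 65.10 kΩ appears in parallel with R2.
R2 ‖ (R3+R4) = 2.822 kΩ.
First divider: V_A = V_s · 2.822/(6.71 + 2.822) = 2.007 mV.
V_B = V_A × 0.7711 = 1.548 mV.

V_B ≈ 1.55 mV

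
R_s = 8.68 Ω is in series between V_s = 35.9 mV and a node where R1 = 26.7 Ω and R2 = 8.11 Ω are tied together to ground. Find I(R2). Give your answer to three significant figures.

I ≈ 1.85 mA

Parallel bank: R_p = 1/(1/26.7 + 1/8.11) = 6.221 Ω.
V_A by voltage divider: V_A = 35.9 × 6.221/(8.68 + 6.221) = 14.99 mV.
Branch current I = V_A/R2 = 14.99/8.11 = 1.848 mA.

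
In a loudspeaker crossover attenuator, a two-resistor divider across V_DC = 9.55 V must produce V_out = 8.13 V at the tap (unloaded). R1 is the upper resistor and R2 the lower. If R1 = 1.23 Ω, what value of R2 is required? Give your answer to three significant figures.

Required fraction k = V_out/V_DC = 0.8513.
So R2 = R1 · V_out/(V_DC − V_out) = 1.23 × 8.13/(9.55 − 8.13) = 1.23 × 5.725 = 7.042 Ω.

R2 ≈ 7.04 Ω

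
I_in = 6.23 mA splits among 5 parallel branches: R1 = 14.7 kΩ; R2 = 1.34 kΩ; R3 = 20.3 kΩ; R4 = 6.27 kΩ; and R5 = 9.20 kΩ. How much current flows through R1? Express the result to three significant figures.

I ≈ 0.374 mA

ΣG = 1/14.7 + 1/1.34 + 1/20.3 + 1/6.27 + 1/9.20 = 1.132.
By the current-divider rule, I = I_in · G_k/ΣG = 6.23 × 0.06011 = 0.3745 mA.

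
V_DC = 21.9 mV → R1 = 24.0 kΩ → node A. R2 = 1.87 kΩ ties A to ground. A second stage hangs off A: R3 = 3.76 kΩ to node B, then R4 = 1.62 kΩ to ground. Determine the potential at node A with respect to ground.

Looking into the second stage from A: R3 + R4 = 5.380 kΩ appears in parallel with R2.
R2 ‖ (R3+R4) = 1.388 kΩ.
First divider: V_A = V_DC · 1.388/(24.0 + 1.388) = 1.197 mV.

V_A ≈ 1.20 mV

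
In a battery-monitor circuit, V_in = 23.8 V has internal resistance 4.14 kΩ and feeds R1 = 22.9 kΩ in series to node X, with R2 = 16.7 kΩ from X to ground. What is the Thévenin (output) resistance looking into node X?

R1' = 4.14 + 22.9 = 27.04 kΩ (source resistance + R1).
Looking into X with the source shorted: R_th = R1'·R2/(R1'+R2) = 27.04 × 16.7/43.74 = 10.32 kΩ.

R_th ≈ 10.3 kΩ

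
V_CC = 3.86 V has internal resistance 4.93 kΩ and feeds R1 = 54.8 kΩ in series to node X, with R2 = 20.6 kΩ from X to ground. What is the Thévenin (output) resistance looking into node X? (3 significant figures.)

R_th ≈ 15.3 kΩ

R1' = 4.93 + 54.8 = 59.73 kΩ (source resistance + R1).
Zeroing V_CC shorts the top of R1' to ground, so R_th = R1' ‖ R2 = 15.32 kΩ.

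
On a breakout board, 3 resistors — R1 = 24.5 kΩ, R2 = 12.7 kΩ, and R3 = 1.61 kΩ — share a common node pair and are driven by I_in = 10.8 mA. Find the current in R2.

Conductances: ΣG = 1/24.5 + 1/12.7 + 1/1.61 = 0.7407 (1/kΩ).
R2 takes the fraction G_k/ΣG = 0.07874/0.7407 = 0.1063, so I = 10.8 × 0.1063 = 1.148 mA.

I ≈ 1.15 mA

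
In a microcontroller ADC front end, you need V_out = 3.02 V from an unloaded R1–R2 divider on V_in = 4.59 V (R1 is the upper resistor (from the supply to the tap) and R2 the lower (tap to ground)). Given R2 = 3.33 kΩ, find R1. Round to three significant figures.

R1 ≈ 1.73 kΩ

Required fraction k = V_out/V_in = 0.6580.
Rearranging, R1 = R2·(1−k)/k = 3.33 × 0.5199 = 1.731 kΩ.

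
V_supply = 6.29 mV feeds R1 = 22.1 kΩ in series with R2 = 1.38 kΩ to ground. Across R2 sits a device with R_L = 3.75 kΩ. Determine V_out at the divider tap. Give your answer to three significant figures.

R2 ‖ R_L = (1.38 × 3.75)/(1.38 + 3.75) = 1.009 kΩ.
Now apply the divider: V_out = 6.29 × 0.04365 = 0.2746 mV.

V_out ≈ 0.275 mV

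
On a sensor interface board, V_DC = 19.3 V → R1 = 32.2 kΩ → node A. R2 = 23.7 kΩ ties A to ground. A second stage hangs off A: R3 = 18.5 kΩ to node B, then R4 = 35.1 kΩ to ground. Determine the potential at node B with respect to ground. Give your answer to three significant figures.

Node A sees R2 in parallel with the series input of stage 2, R3 + R4 = 53.60 kΩ.
R2 ‖ (R3+R4) = 16.43 kΩ.
So V_A = 19.3 × 0.3379 = 6.522 V.
Then the unloaded second divider: V_B = V_A × R4/(R3+R4) = 6.522 × 0.6549 = 4.271 V.

V_B ≈ 4.27 V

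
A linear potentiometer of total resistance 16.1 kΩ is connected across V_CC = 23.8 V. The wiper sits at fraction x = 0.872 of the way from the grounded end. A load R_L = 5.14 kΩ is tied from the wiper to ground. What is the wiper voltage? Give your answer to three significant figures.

V_out ≈ 15.4 V

Split the track: R_lower = x·R_p = 14.04 kΩ, R_upper = (1−x)·R_p = 2.061 kΩ.
(x·R_p) ‖ R_L = 3.762 kΩ.
Loaded-divider output: V_out = 23.8 × 0.6461 = 15.38 V.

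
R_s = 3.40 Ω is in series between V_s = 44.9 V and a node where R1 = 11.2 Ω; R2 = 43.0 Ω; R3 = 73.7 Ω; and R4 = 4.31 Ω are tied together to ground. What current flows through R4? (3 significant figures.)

I ≈ 4.70 A

Parallel bank: R_p = 1/(1/11.2 + 1/43.0 + 1/73.7 + 1/4.31) = 2.792 Ω.
V_A by voltage divider: V_A = 44.9 × 2.792/(3.40 + 2.792) = 20.25 V.
I(R4) = V_A / R4 = 20.25/4.31 = 4.698 A.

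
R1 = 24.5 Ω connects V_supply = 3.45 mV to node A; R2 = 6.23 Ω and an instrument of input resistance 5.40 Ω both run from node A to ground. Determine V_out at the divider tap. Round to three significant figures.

First combine the lower leg with the load: R2 ‖ R_L = 2.893 Ω.
Now apply the divider: V_out = 3.45 × 0.1056 = 0.3643 mV.
(Unloaded it would be 0.699 mV; the load pulls it down.)

V_out ≈ 0.364 mV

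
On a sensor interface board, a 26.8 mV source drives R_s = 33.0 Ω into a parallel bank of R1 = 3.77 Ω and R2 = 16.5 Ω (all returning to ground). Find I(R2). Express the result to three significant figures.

I ≈ 0.138 mA

Combine the parallel branches: R_p = (1/3.77 + 1/16.5)⁻¹ = 3.069 Ω.
Node voltage V_A = V_in · R_p/(R_s + R_p) = 26.8 × 0.08508 = 2.280 mV.
Branch current I = V_A/R2 = 2.280/16.5 = 0.1382 mA.
(Equivalently: I_total = 0.7430 mA, then current-divider fraction G_k/ΣG = 0.1860.)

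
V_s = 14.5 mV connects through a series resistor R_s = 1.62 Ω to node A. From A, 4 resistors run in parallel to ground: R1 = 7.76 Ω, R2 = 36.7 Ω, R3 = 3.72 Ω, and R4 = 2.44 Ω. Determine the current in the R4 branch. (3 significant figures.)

Combine the parallel branches: R_p = (1/7.76 + 1/36.7 + 1/3.72 + 1/2.44)⁻¹ = 1.198 Ω.
V_A by voltage divider: V_A = 14.5 × 1.198/(1.62 + 1.198) = 6.164 mV.
Branch current I = V_A/R4 = 6.164/2.44 = 2.526 mA.

I ≈ 2.53 mA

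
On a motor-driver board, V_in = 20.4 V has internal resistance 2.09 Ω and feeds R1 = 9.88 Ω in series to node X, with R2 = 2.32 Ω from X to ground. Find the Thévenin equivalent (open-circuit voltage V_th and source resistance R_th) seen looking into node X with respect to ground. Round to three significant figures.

V_th ≈ 3.31 V, R_th ≈ 1.94 Ω

R1' = 2.09 + 9.88 = 11.97 Ω (source resistance + R1).
Open-circuit (no load on X): V_th = V_in · R2/(R1' + R2) = 20.4 × 2.32/(11.97 + 2.32) = 3.312 V.
Zeroing V_in shorts the top of R1' to ground, so R_th = R1' ‖ R2 = 1.943 Ω.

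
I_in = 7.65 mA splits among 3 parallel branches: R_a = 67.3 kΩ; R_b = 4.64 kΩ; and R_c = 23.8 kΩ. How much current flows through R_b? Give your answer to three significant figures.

I ≈ 6.05 mA

Conductances: ΣG = 1/67.3 + 1/4.64 + 1/23.8 = 0.2724 (1/kΩ).
Current divider: I(R_b) = I_in · G_k/ΣG = 7.65 × (0.2155/0.2724) = 7.65 × 0.7912 = 6.053 mA.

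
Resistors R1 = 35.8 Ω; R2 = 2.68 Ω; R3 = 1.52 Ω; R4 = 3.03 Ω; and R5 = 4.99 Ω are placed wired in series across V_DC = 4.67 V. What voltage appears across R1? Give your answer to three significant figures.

ΣR = 35.8 + 2.68 + 1.52 + 3.03 + 4.99 = 48.02 Ω.
By the voltage-divider rule, V = 4.67 × 35.80/48.02 = 3.482 V.

V ≈ 3.48 V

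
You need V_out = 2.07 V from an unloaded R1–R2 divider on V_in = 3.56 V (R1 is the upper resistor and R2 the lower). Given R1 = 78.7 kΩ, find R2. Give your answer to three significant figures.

R2 ≈ 109 kΩ

V_out/V_in = R2/(R1+R2) = 0.5815.
R2 = R1 · 0.5815/(1 − 0.5815) = 109.3 kΩ.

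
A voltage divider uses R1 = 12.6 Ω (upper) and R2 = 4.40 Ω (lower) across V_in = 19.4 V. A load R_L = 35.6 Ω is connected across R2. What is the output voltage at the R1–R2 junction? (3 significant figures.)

First combine the lower leg with the load: R2 ‖ R_L = 3.916 Ω.
Then V_out = V_in · R2'/(R1 + R2') = 19.4 × 3.916/16.52 = 4.600 V.

V_out ≈ 4.60 V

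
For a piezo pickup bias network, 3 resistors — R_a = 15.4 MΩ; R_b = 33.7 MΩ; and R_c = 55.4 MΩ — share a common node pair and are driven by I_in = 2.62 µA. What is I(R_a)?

I ≈ 1.51 µA

Conductances: ΣG = 1/15.4 + 1/33.7 + 1/55.4 = 0.1127 (1/MΩ).
By the current-divider rule, I = I_in · G_k/ΣG = 2.62 × 0.5764 = 1.510 µA.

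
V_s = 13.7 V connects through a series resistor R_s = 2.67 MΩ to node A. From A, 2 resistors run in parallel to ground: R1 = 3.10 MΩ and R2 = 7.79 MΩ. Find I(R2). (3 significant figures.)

Combine the parallel branches: R_p = (1/3.10 + 1/7.79)⁻¹ = 2.218 MΩ.
V_A = 13.7 × 2.218/4.888 = 6.216 V.
Branch current I = V_A/R2 = 6.216/7.79 = 0.7979 µA.

I ≈ 0.798 µA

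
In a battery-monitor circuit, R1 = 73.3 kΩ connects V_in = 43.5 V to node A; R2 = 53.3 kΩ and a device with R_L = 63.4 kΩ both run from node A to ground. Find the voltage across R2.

R2 ‖ R_L = (53.3 × 63.4)/(53.3 + 63.4) = 28.96 kΩ.
Voltage divider with the loaded lower leg: V_out = 43.5 × 28.96/(73.3 + 28.96) = 43.5 × 0.2832 = 12.32 V.

V_out ≈ 12.3 V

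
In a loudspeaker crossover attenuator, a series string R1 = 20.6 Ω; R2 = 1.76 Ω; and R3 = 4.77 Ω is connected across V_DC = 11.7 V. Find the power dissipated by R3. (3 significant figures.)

The common current is I = 11.7/27.13 = 0.4313 A.
P(R3) = I²·R3 = (0.4313)² × 4.77 = 0.8871 W.

P ≈ 0.887 W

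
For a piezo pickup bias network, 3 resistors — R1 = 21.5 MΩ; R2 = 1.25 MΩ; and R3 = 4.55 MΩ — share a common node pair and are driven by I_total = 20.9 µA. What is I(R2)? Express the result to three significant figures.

I ≈ 15.7 µA

Total conductance ΣG = 1/21.5 + 1/1.25 + 1/4.55 = 1.066 (units of 1/MΩ).
Current divider: I(R2) = I_total · G_k/ΣG = 20.9 × (0.8000/1.066) = 20.9 × 0.7503 = 15.68 µA.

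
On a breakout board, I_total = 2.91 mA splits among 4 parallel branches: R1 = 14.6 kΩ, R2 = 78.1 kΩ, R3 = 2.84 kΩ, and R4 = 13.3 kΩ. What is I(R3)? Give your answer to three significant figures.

I ≈ 2.01 mA

ΣG = 1/14.6 + 1/78.1 + 1/2.84 + 1/13.3 = 0.5086.
R3 takes the fraction G_k/ΣG = 0.3521/0.5086 = 0.6923, so I = 2.91 × 0.6923 = 2.015 mA.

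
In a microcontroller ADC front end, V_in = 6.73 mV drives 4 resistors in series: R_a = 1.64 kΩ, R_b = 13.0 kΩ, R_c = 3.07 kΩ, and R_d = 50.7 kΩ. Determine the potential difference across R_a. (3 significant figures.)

V ≈ 0.161 mV

Total series resistance ΣR = 1.64 + 13.0 + 3.07 + 50.7 = 68.41 kΩ.
By the voltage-divider rule, V = 6.73 × 1.640/68.41 = 0.1613 mV.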